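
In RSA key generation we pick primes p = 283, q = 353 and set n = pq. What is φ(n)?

For distinct primes, φ(pq) = (p−1)(q−1) = 282 × 352 = 99264.

99264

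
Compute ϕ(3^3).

18

φ(27) = 27 · (1 − 1/3)
       = 27 · 2/3 = 18.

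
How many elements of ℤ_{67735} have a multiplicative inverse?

47520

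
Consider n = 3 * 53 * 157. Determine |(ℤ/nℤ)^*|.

φ(3) = 3 − 1 = 2.
φ(53) = 53 − 1 = 52.
φ(157) = 157 − 1 = 156.
Multiply: 2 · 52 · 156 = 16224.

16224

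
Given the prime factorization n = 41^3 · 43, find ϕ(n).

2824080

φ(41^3) = 41^2·(41−1) = 1681·40 = 67240.
φ(43) = 43 − 1 = 42.
Multiply: 67240 · 42 = 2824080.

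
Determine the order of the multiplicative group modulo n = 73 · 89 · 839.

5309568

φ(73) = 73 − 1 = 72.
φ(89) = 89 − 1 = 88.
φ(839) = 839 − 1 = 838.
Since φ is multiplicative, φ(5450983) = 72 · 88 · 838 = 5309568.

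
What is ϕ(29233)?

29233 = 23 · 31 · 41.
φ(23) = 23 − 1 = 22.
φ(31) = 31 − 1 = 30.
φ(41) = 41 − 1 = 40.
Multiply: 22 · 30 · 40 = 26400.

26400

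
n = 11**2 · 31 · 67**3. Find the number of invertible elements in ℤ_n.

977704200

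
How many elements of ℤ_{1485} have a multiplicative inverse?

720

First factor: 1485 = 3^3 * 5 * 11.
φ(3^3) = 3^3 − 3^2 = 27 − 9 = 18.
φ(5) = 5 − 1 = 4.
φ(11) = 11 − 1 = 10.
φ(1485) = 18 × 4 × 10 = 720.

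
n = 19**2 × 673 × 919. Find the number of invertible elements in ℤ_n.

φ(19^2) = 19^2 − 19^1 = 361 − 19 = 342.
φ(673) = 673 − 1 = 672.
φ(919) = 919 − 1 = 918.
Multiply: 342 · 672 · 918 = 210978432.

210978432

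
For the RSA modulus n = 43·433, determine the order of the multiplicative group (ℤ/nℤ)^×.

18144

φ(18619) = 18619 · (1 − 1/43) · (1 − 1/433)
       = 18619 · 18144/18619 = 18144.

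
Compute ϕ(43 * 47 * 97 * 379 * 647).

φ(43) = 43 − 1 = 42.
φ(47) = 47 − 1 = 46.
φ(97) = 97 − 1 = 96.
φ(379) = 379 − 1 = 378.
φ(647) = 647 − 1 = 646.
φ(48070820881) = 42 × 46 × 96 × 378 × 646 = 45290036736.

45290036736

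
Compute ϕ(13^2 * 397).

61776

φ(67093) = 67093 · (1 − 1/13) · (1 − 1/397)
       = 67093 · 4752/5161 = 61776.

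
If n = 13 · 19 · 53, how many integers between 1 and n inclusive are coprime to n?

φ(13) = 13 − 1 = 12.
φ(19) = 19 − 1 = 18.
φ(53) = 53 − 1 = 52.
Since φ is multiplicative, φ(13091) = 12 · 18 · 52 = 11232.

11232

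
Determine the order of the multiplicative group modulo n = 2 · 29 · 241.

6720

φ(2) = 2 − 1 = 1.
φ(29) = 29 − 1 = 28.
φ(241) = 241 − 1 = 240.
Multiply: 1 · 28 · 240 = 6720.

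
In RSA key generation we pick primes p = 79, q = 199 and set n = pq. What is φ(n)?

15444

φ(pq) = (p−1)(q−1) = 78 · 198 = 15444.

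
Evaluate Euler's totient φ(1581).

1581 = 3 · 17 · 31.
φ(1581) = 1581 · (1 − 1/3) · (1 − 1/17) · (1 − 1/31)
       = 1581 · 960/1581 = 960.

960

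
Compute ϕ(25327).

25327 = 19 × 31 × 43.
φ(25327) = 25327 · (1 − 1/19) · (1 − 1/31) · (1 − 1/43)
       = 25327 · 22680/25327 = 22680.

22680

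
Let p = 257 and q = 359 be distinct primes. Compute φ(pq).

91648

φ(pq) = (p−1)(q−1) = 256 · 358 = 91648.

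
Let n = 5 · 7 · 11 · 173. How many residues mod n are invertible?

41280

φ(5) = 5 − 1 = 4.
φ(7) = 7 − 1 = 6.
φ(11) = 11 − 1 = 10.
φ(173) = 173 − 1 = 172.
φ(66605) = 4 × 6 × 10 × 172 = 41280.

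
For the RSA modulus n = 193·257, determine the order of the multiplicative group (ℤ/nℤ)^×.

49152

φ(pq) = (p−1)(q−1) = 192 · 256 = 49152.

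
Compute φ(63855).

Factor 63855: 63855 = 3^3 * 5 * 11 * 43.
φ(3^3) = 3^3 − 3^2 = 27 − 9 = 18.
φ(5) = 5 − 1 = 4.
φ(11) = 11 − 1 = 10.
φ(43) = 43 − 1 = 42.
Since φ is multiplicative, φ(63855) = 18 · 4 · 10 · 42 = 30240.

30240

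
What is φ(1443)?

864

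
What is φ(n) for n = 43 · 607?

25452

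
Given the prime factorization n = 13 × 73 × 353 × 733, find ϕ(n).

222621696

φ(245552801) = 245552801 · (1 − 1/13) · (1 − 1/73) · (1 − 1/353) · (1 − 1/733)
       = 245552801 · 222621696/245552801 = 222621696.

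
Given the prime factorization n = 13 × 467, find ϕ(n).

5592

φ(13) = 13 − 1 = 12.
φ(467) = 467 − 1 = 466.
φ(6071) = 12 × 466 = 5592.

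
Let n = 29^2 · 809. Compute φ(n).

φ(29^2) = 29^2 − 29^1 = 841 − 29 = 812.
φ(809) = 809 − 1 = 808.
φ(680369) = 812 × 808 = 656096.

656096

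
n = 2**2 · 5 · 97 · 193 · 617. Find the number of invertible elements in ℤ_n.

90832896

φ(2^2) = 2^1·(2−1) = 2·1 = 2.
φ(5) = 5 − 1 = 4.
φ(97) = 97 − 1 = 96.
φ(193) = 193 − 1 = 192.
φ(617) = 617 − 1 = 616.
φ(231017140) = 2 × 4 × 96 × 192 × 616 = 90832896.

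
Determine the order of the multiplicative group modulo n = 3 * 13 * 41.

φ(3) = 3 − 1 = 2.
φ(13) = 13 − 1 = 12.
φ(41) = 41 − 1 = 40.
φ(1599) = 2 × 12 × 40 = 960.

960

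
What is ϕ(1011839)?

887040

Prime factorization: 1011839 = 23 × 29 × 37 × 41.
φ(1011839) = 1011839 · (1 − 1/23) · (1 − 1/29) · (1 − 1/37) · (1 − 1/41)
       = 1011839 · 887040/1011839 = 887040.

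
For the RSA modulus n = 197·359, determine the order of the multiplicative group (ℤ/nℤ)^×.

70168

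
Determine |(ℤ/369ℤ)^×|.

Prime factorization: 369 = 3^2 · 41.
φ(369) = 369 · (1 − 1/3) · (1 − 1/41)
       = 369 · 80/123 = 240.

240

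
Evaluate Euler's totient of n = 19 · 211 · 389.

1466640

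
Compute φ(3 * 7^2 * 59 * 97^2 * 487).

22048879104

φ(39741273159) = 39741273159 · (1 − 1/3) · (1 − 1/7) · (1 − 1/59) · (1 − 1/97) · (1 − 1/487)
       = 39741273159 · 32472576/58529121 = 22048879104.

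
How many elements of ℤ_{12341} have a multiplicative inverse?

10080

Factor 12341: 12341 = 7 * 41 * 43.
φ(7) = 7 − 1 = 6.
φ(41) = 41 − 1 = 40.
φ(43) = 43 − 1 = 42.
Multiply: 6 · 40 · 42 = 10080.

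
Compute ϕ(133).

First factor: 133 = 7 · 19.
φ(133) = 133 · (1 − 1/7) · (1 − 1/19)
       = 133 · 108/133 = 108.

108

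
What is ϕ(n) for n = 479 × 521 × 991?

246074400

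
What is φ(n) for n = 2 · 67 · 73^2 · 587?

203281056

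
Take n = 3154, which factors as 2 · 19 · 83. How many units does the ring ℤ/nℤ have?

φ(3154) = 3154 · (1 − 1/2) · (1 − 1/19) · (1 − 1/83)
       = 3154 · 1476/3154 = 1476.

1476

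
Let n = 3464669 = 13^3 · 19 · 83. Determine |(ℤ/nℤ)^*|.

φ(3464669) = 3464669 · (1 − 1/13) · (1 − 1/19) · (1 − 1/83)
       = 3464669 · 17712/20501 = 2993328.

2993328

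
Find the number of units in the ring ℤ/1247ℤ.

1176

1247 = 29 * 43.
φ(29) = 29 − 1 = 28.
φ(43) = 43 − 1 = 42.
Since φ is multiplicative, φ(1247) = 28 · 42 = 1176.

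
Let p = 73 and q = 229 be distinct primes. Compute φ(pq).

For distinct primes, φ(pq) = (p−1)(q−1) = 72 × 228 = 16416.

16416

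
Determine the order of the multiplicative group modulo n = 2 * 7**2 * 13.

φ(1274) = 1274 · (1 − 1/2) · (1 − 1/7) · (1 − 1/13)
       = 1274 · 72/182 = 504.

504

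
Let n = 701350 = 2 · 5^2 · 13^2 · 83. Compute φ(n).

φ(2) = 2 − 1 = 1.
φ(5^2) = 5^2 − 5^1 = 25 − 5 = 20.
φ(13^2) = 13^2 − 13^1 = 169 − 13 = 156.
φ(83) = 83 − 1 = 82.
Since φ is multiplicative, φ(701350) = 1 · 20 · 156 · 82 = 255840.

255840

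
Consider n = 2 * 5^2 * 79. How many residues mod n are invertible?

1560

φ(2) = 2 − 1 = 1.
φ(5^2) = 5^2 − 5^1 = 25 − 5 = 20.
φ(79) = 79 − 1 = 78.
φ(3950) = 1 × 20 × 78 = 1560.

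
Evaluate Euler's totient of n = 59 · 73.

4176

φ(4307) = 4307 · (1 − 1/59) · (1 − 1/73)
       = 4307 · 4176/4307 = 4176.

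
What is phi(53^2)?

φ(53^2) = 53^1·(53−1) = 53·52 = 2756.

2756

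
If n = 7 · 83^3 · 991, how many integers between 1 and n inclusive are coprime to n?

3355494120

φ(3966486419) = 3966486419 · (1 − 1/7) · (1 − 1/83) · (1 − 1/991)
       = 3966486419 · 487080/575771 = 3355494120.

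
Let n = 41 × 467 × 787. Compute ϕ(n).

14651040

φ(41) = 41 − 1 = 40.
φ(467) = 467 − 1 = 466.
φ(787) = 787 − 1 = 786.
φ(15068689) = 40 × 466 × 786 = 14651040.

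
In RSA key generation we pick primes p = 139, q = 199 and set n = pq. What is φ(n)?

27324

For distinct primes, φ(pq) = (p−1)(q−1) = 138 × 198 = 27324.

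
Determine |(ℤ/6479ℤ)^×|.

5400

Prime factorization: 6479 = 11 · 19 · 31.
φ(11) = 11 − 1 = 10.
φ(19) = 19 − 1 = 18.
φ(31) = 31 − 1 = 30.
φ(6479) = 10 × 18 × 30 = 5400.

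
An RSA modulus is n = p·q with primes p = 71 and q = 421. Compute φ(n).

29400

φ(pq) = (p−1)(q−1) = 70 · 420 = 29400.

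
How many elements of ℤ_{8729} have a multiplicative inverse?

7056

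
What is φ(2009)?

Prime factorization: 2009 = 7^2 · 41.
φ(7^2) = 7^2 − 7^1 = 49 − 7 = 42.
φ(41) = 41 − 1 = 40.
Since φ is multiplicative, φ(2009) = 42 · 40 = 1680.

1680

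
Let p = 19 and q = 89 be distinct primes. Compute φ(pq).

1584

φ(1691) = 1691 · (1 − 1/19) · (1 − 1/89)
       = 1691 · 1584/1691 = 1584.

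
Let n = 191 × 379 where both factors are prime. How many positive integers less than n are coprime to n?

71820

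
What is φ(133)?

First factor: 133 = 7 · 19.
φ(7) = 7 − 1 = 6.
φ(19) = 19 − 1 = 18.
φ(133) = 6 × 18 = 108.

108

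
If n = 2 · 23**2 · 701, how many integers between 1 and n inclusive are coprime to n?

φ(741658) = 741658 · (1 − 1/2) · (1 − 1/23) · (1 − 1/701)
       = 741658 · 15400/32246 = 354200.

354200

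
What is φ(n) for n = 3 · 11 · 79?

φ(3) = 3 − 1 = 2.
φ(11) = 11 − 1 = 10.
φ(79) = 79 − 1 = 78.
Multiply: 2 · 10 · 78 = 1560.

1560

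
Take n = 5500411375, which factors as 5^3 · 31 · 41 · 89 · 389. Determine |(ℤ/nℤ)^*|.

4097280000

φ(5^3) = 5^2·(5−1) = 25·4 = 100.
φ(31) = 31 − 1 = 30.
φ(41) = 41 − 1 = 40.
φ(89) = 89 − 1 = 88.
φ(389) = 389 − 1 = 388.
Multiply: 100 · 30 · 40 · 88 · 388 = 4097280000.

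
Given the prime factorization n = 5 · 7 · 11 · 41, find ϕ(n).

9600

φ(5) = 5 − 1 = 4.
φ(7) = 7 − 1 = 6.
φ(11) = 11 − 1 = 10.
φ(41) = 41 − 1 = 40.
Multiply: 4 · 6 · 10 · 40 = 9600.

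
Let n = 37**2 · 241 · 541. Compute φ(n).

172627200

φ(37^2) = 37^2 − 37^1 = 1369 − 37 = 1332.
φ(241) = 241 − 1 = 240.
φ(541) = 541 − 1 = 540.
Multiply: 1332 · 240 · 540 = 172627200.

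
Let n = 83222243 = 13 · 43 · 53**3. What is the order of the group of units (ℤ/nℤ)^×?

φ(83222243) = 83222243 · (1 − 1/13) · (1 − 1/43) · (1 − 1/53)
       = 83222243 · 26208/29627 = 73618272.

73618272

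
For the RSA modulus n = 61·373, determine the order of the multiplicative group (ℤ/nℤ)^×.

22320

φ(61) = 61 − 1 = 60.
φ(373) = 373 − 1 = 372.
φ(22753) = 60 × 372 = 22320.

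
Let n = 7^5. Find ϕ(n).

φ(7^5) = 7^5 − 7^4 = 16807 − 2401 = 14406.

14406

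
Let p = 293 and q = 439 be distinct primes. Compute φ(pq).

127896

φ(128627) = 128627 · (1 − 1/293) · (1 − 1/439)
       = 128627 · 127896/128627 = 127896.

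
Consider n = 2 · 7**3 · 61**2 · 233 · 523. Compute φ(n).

130312748160

φ(2) = 2 − 1 = 1.
φ(7^3) = 7^3 − 7^2 = 343 − 49 = 294.
φ(61^2) = 61^1·(61−1) = 61·60 = 3660.
φ(233) = 233 − 1 = 232.
φ(523) = 523 − 1 = 522.
φ(311058014554) = 1 × 294 × 3660 × 232 × 522 = 130312748160.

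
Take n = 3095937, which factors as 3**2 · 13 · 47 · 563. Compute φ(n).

1861344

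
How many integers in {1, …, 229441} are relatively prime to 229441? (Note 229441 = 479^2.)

228962

φ(479^2) = 479^2 − 479^1 = 229441 − 479 = 228962.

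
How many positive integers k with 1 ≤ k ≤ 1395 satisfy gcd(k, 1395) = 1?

1395 = 3**2 × 5 × 31.
φ(1395) = 1395 · (1 − 1/3) · (1 − 1/5) · (1 − 1/31)
       = 1395 · 240/465 = 720.

720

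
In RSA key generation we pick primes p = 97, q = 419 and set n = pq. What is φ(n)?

40128

φ(n) = (p − 1)(q − 1) = (97−1)(419−1) = 96·418 = 40128.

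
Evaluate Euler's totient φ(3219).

2016

First factor: 3219 = 3 · 29 · 37.
φ(3219) = 3219 · (1 − 1/3) · (1 − 1/29) · (1 − 1/37)
       = 3219 · 2016/3219 = 2016.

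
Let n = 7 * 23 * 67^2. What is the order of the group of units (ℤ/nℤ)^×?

φ(722729) = 722729 · (1 − 1/7) · (1 − 1/23) · (1 − 1/67)
       = 722729 · 8712/10787 = 583704.

583704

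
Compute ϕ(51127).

First factor: 51127 = 29 * 41 * 43.
φ(51127) = 51127 · (1 − 1/29) · (1 − 1/41) · (1 − 1/43)
       = 51127 · 47040/51127 = 47040.

47040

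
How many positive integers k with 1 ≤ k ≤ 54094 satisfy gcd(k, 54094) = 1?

Prime factorization: 54094 = 2 * 17 * 37 * 43.
φ(54094) = 54094 · (1 − 1/2) · (1 − 1/17) · (1 − 1/37) · (1 − 1/43)
       = 54094 · 24192/54094 = 24192.

24192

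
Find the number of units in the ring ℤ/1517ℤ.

1440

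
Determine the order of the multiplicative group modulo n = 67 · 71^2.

328020

φ(67) = 67 − 1 = 66.
φ(71^2) = 71^2 − 71^1 = 5041 − 71 = 4970.
φ(337747) = 66 × 4970 = 328020.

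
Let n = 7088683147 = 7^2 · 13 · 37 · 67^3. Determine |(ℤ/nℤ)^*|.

φ(7^2) = 7^2 − 7^1 = 49 − 7 = 42.
φ(13) = 13 − 1 = 12.
φ(37) = 37 − 1 = 36.
φ(67^3) = 67^3 − 67^2 = 300763 − 4489 = 296274.
φ(7088683147) = 42 × 12 × 36 × 296274 = 5375595456.

5375595456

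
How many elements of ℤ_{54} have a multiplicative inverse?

18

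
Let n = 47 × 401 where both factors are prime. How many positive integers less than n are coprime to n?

18400

φ(47) = 47 − 1 = 46.
φ(401) = 401 − 1 = 400.
φ(18847) = 46 × 400 = 18400.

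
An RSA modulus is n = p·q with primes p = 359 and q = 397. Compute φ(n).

φ(pq) = (p−1)(q−1) = 358 · 396 = 141768.

141768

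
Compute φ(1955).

1408

Factor 1955: 1955 = 5 · 17 · 23.
φ(5) = 5 − 1 = 4.
φ(17) = 17 − 1 = 16.
φ(23) = 23 − 1 = 22.
Since φ is multiplicative, φ(1955) = 4 · 16 · 22 = 1408.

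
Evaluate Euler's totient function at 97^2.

9312

φ(9409) = 9409 · (1 − 1/97)
       = 9409 · 96/97 = 9312.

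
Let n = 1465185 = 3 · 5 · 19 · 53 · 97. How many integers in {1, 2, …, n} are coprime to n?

718848

φ(3) = 3 − 1 = 2.
φ(5) = 5 − 1 = 4.
φ(19) = 19 − 1 = 18.
φ(53) = 53 − 1 = 52.
φ(97) = 97 − 1 = 96.
Since φ is multiplicative, φ(1465185) = 2 · 4 · 18 · 52 · 96 = 718848.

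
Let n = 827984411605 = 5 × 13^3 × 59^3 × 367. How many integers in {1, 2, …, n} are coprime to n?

φ(5) = 5 − 1 = 4.
φ(13^3) = 13^3 − 13^2 = 2197 − 169 = 2028.
φ(59^3) = 59^3 − 59^2 = 205379 − 3481 = 201898.
φ(367) = 367 − 1 = 366.
Since φ is multiplicative, φ(827984411605) = 4 · 2028 · 201898 · 366 = 599433546816.

599433546816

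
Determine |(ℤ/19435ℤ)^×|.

13728

Factor 19435: 19435 = 5 * 13^2 * 23.
φ(19435) = 19435 · (1 − 1/5) · (1 − 1/13) · (1 − 1/23)
       = 19435 · 1056/1495 = 13728.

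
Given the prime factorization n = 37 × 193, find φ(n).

6912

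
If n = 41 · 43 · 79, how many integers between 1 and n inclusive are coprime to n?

φ(139277) = 139277 · (1 − 1/41) · (1 − 1/43) · (1 − 1/79)
       = 139277 · 131040/139277 = 131040.

131040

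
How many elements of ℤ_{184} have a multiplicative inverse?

88

Prime factorization: 184 = 2^3 × 23.
φ(2^3) = 2^3 − 2^2 = 8 − 4 = 4.
φ(23) = 23 − 1 = 22.
Multiply: 4 · 22 = 88.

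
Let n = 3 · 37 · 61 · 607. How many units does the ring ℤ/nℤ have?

φ(3) = 3 − 1 = 2.
φ(37) = 37 − 1 = 36.
φ(61) = 61 − 1 = 60.
φ(607) = 607 − 1 = 606.
Since φ is multiplicative, φ(4109997) = 2 · 36 · 60 · 606 = 2617920.

2617920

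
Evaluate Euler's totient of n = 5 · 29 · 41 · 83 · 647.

237314560

φ(319252445) = 319252445 · (1 − 1/5) · (1 − 1/29) · (1 − 1/41) · (1 − 1/83) · (1 − 1/647)
       = 319252445 · 237314560/319252445 = 237314560.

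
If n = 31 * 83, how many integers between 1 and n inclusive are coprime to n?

2460

φ(2573) = 2573 · (1 − 1/31) · (1 − 1/83)
       = 2573 · 2460/2573 = 2460.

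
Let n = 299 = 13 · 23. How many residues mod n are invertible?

264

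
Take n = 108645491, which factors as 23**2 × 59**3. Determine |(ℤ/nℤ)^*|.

φ(108645491) = 108645491 · (1 − 1/23) · (1 − 1/59)
       = 108645491 · 1276/1357 = 102160388.

102160388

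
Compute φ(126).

First factor: 126 = 2 · 3**2 · 7.
φ(2) = 2 − 1 = 1.
φ(3^2) = 3^2 − 3^1 = 9 − 3 = 6.
φ(7) = 7 − 1 = 6.
Multiply: 1 · 6 · 6 = 36.

36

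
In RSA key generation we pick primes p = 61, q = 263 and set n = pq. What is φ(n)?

For distinct primes, φ(pq) = (p−1)(q−1) = 60 × 262 = 15720.

15720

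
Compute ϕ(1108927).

967680

First factor: 1108927 = 17 × 37 × 41 × 43.
φ(17) = 17 − 1 = 16.
φ(37) = 37 − 1 = 36.
φ(41) = 41 − 1 = 40.
φ(43) = 43 − 1 = 42.
Multiply: 16 · 36 · 40 · 42 = 967680.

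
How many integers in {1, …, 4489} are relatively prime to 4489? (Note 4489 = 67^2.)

4422

φ(67^2) = 67^1·(67−1) = 67·66 = 4422.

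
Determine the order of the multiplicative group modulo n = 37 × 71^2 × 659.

φ(37) = 37 − 1 = 36.
φ(71^2) = 71^2 − 71^1 = 5041 − 71 = 4970.
φ(659) = 659 − 1 = 658.
Since φ is multiplicative, φ(122914703) = 36 · 4970 · 658 = 117729360.

117729360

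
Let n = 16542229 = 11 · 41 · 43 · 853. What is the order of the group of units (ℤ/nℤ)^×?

14313600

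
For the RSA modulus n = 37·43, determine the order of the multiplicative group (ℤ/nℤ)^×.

φ(1591) = 1591 · (1 − 1/37) · (1 − 1/43)
       = 1591 · 1512/1591 = 1512.

1512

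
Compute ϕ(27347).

24640

Factor 27347: 27347 = 23 · 29 · 41.
φ(23) = 23 − 1 = 22.
φ(29) = 29 − 1 = 28.
φ(41) = 41 − 1 = 40.
Since φ is multiplicative, φ(27347) = 22 · 28 · 40 = 24640.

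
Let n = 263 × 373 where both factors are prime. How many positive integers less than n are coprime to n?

φ(263) = 263 − 1 = 262.
φ(373) = 373 − 1 = 372.
Since φ is multiplicative, φ(98099) = 262 · 372 = 97464.

97464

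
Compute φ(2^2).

φ(4) = 4 · (1 − 1/2)
       = 4 · 1/2 = 2.

2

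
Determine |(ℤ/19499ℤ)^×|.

17280

First factor: 19499 = 17 × 31 × 37.
φ(19499) = 19499 · (1 − 1/17) · (1 − 1/31) · (1 − 1/37)
       = 19499 · 17280/19499 = 17280.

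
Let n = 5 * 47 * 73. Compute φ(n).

φ(17155) = 17155 · (1 − 1/5) · (1 − 1/47) · (1 − 1/73)
       = 17155 · 13248/17155 = 13248.

13248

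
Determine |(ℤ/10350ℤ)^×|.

2640

Factor 10350: 10350 = 2 * 3**2 * 5**2 * 23.
φ(2) = 2 − 1 = 1.
φ(3^2) = 3^2 − 3^1 = 9 − 3 = 6.
φ(5^2) = 5^2 − 5^1 = 25 − 5 = 20.
φ(23) = 23 − 1 = 22.
φ(10350) = 1 × 6 × 20 × 22 = 2640.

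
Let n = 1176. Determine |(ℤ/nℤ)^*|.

First factor: 1176 = 2^3 * 3 * 7^2.
φ(1176) = 1176 · (1 − 1/2) · (1 − 1/3) · (1 − 1/7)
       = 1176 · 12/42 = 336.

336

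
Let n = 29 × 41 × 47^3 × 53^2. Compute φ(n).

313653966080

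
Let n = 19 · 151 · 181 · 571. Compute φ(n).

φ(19) = 19 − 1 = 18.
φ(151) = 151 − 1 = 150.
φ(181) = 181 − 1 = 180.
φ(571) = 571 − 1 = 570.
Since φ is multiplicative, φ(296514019) = 18 · 150 · 180 · 570 = 277020000.

277020000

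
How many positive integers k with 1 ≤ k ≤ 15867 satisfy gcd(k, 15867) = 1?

First factor: 15867 = 3^2 × 41 × 43.
φ(3^2) = 3^2 − 3^1 = 9 − 3 = 6.
φ(41) = 41 − 1 = 40.
φ(43) = 43 − 1 = 42.
φ(15867) = 6 × 40 × 42 = 10080.

10080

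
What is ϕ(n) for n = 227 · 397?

φ(227) = 227 − 1 = 226.
φ(397) = 397 − 1 = 396.
Since φ is multiplicative, φ(90119) = 226 · 396 = 89496.

89496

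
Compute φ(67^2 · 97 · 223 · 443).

41654815488

φ(67^2) = 67^2 − 67^1 = 4489 − 67 = 4422.
φ(97) = 97 − 1 = 96.
φ(223) = 223 − 1 = 222.
φ(443) = 443 − 1 = 442.
Since φ is multiplicative, φ(43015990637) = 4422 · 96 · 222 · 442 = 41654815488.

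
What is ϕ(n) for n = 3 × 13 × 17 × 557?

φ(3) = 3 − 1 = 2.
φ(13) = 13 − 1 = 12.
φ(17) = 17 − 1 = 16.
φ(557) = 557 − 1 = 556.
Since φ is multiplicative, φ(369291) = 2 · 12 · 16 · 556 = 213504.

213504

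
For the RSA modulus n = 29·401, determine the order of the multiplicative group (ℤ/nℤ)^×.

φ(29) = 29 − 1 = 28.
φ(401) = 401 − 1 = 400.
Since φ is multiplicative, φ(11629) = 28 · 400 = 11200.

11200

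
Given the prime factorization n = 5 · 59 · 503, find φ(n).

116464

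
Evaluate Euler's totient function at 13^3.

φ(2197) = 2197 · (1 − 1/13)
       = 2197 · 12/13 = 2028.

2028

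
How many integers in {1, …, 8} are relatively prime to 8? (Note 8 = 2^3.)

4

φ(2^3) = 2^2·(2−1) = 4·1 = 4.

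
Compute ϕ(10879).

First factor: 10879 = 11 × 23 × 43.
φ(10879) = 10879 · (1 − 1/11) · (1 − 1/23) · (1 − 1/43)
       = 10879 · 9240/10879 = 9240.

9240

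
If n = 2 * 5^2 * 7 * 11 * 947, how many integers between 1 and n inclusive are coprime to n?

1135200

φ(2) = 2 − 1 = 1.
φ(5^2) = 5^2 − 5^1 = 25 − 5 = 20.
φ(7) = 7 − 1 = 6.
φ(11) = 11 − 1 = 10.
φ(947) = 947 − 1 = 946.
Multiply: 1 · 20 · 6 · 10 · 946 = 1135200.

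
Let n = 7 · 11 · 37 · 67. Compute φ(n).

142560

φ(190883) = 190883 · (1 − 1/7) · (1 − 1/11) · (1 − 1/37) · (1 − 1/67)
       = 190883 · 142560/190883 = 142560.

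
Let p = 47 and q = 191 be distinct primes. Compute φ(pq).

8740

φ(47) = 47 − 1 = 46.
φ(191) = 191 − 1 = 190.
Multiply: 46 · 190 = 8740.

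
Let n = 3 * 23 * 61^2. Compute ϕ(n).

φ(3) = 3 − 1 = 2.
φ(23) = 23 − 1 = 22.
φ(61^2) = 61^1·(61−1) = 61·60 = 3660.
Multiply: 2 · 22 · 3660 = 161040.

161040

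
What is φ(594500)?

224000

Prime factorization: 594500 = 2**2 * 5**3 * 29 * 41.
φ(594500) = 594500 · (1 − 1/2) · (1 − 1/5) · (1 − 1/29) · (1 − 1/41)
       = 594500 · 4480/11890 = 224000.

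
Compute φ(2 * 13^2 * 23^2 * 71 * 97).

φ(2) = 2 − 1 = 1.
φ(13^2) = 13^2 − 13^1 = 169 − 13 = 156.
φ(23^2) = 23^1·(23−1) = 23·22 = 506.
φ(71) = 71 − 1 = 70.
φ(97) = 97 − 1 = 96.
Multiply: 1 · 156 · 506 · 70 · 96 = 530449920.

530449920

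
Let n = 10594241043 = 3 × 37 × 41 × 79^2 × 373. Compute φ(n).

φ(10594241043) = 10594241043 · (1 − 1/3) · (1 − 1/37) · (1 − 1/41) · (1 − 1/79) · (1 − 1/373)
       = 10594241043 · 83566080/134104317 = 6601720320.

6601720320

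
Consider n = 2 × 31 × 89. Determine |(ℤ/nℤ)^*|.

φ(2) = 2 − 1 = 1.
φ(31) = 31 − 1 = 30.
φ(89) = 89 − 1 = 88.
Multiply: 1 · 30 · 88 = 2640.

2640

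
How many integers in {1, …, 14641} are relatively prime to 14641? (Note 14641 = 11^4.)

13310

φ(14641) = 14641 · (1 − 1/11)
       = 14641 · 10/11 = 13310.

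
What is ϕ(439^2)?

192282

φ(192721) = 192721 · (1 − 1/439)
       = 192721 · 438/439 = 192282.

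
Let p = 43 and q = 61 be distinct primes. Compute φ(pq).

2520

For distinct primes, φ(pq) = (p−1)(q−1) = 42 × 60 = 2520.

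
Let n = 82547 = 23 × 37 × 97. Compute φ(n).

76032

φ(23) = 23 − 1 = 22.
φ(37) = 37 − 1 = 36.
φ(97) = 97 − 1 = 96.
φ(82547) = 22 × 36 × 96 = 76032.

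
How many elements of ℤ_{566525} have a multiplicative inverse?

566525 = 5^2 * 17 * 31 * 43.
φ(566525) = 566525 · (1 − 1/5) · (1 − 1/17) · (1 − 1/31) · (1 − 1/43)
       = 566525 · 80640/113305 = 403200.

403200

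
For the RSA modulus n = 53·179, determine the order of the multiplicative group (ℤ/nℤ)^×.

9256

For distinct primes, φ(pq) = (p−1)(q−1) = 52 × 178 = 9256.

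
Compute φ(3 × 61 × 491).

φ(89853) = 89853 · (1 − 1/3) · (1 − 1/61) · (1 − 1/491)
       = 89853 · 58800/89853 = 58800.

58800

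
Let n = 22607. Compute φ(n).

22607 = 13 * 37 * 47.
φ(22607) = 22607 · (1 − 1/13) · (1 − 1/37) · (1 − 1/47)
       = 22607 · 19872/22607 = 19872.

19872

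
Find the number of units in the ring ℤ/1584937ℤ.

1411200

First factor: 1584937 = 29 × 31 × 41 × 43.
φ(29) = 29 − 1 = 28.
φ(31) = 31 − 1 = 30.
φ(41) = 41 − 1 = 40.
φ(43) = 43 − 1 = 42.
Since φ is multiplicative, φ(1584937) = 28 · 30 · 40 · 42 = 1411200.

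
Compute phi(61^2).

φ(61^2) = 61^1·(61−1) = 61·60 = 3660.

3660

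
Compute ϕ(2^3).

4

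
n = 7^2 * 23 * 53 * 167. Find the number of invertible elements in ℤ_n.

φ(9975077) = 9975077 · (1 − 1/7) · (1 − 1/23) · (1 − 1/53) · (1 − 1/167)
       = 9975077 · 1139424/1425011 = 7975968.

7975968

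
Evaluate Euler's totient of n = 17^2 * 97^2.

2532864

φ(2719201) = 2719201 · (1 − 1/17) · (1 − 1/97)
       = 2719201 · 1536/1649 = 2532864.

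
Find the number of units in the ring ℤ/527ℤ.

Prime factorization: 527 = 17 · 31.
φ(527) = 527 · (1 − 1/17) · (1 − 1/31)
       = 527 · 480/527 = 480.

480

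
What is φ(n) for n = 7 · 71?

420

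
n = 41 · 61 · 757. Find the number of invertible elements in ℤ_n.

φ(1893257) = 1893257 · (1 − 1/41) · (1 − 1/61) · (1 − 1/757)
       = 1893257 · 1814400/1893257 = 1814400.

1814400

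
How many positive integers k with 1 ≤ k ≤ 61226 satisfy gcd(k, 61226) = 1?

61226 = 2 · 11^3 · 23.
φ(61226) = 61226 · (1 − 1/2) · (1 − 1/11) · (1 − 1/23)
       = 61226 · 220/506 = 26620.

26620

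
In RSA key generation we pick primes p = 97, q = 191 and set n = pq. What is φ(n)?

φ(18527) = 18527 · (1 − 1/97) · (1 − 1/191)
       = 18527 · 18240/18527 = 18240.

18240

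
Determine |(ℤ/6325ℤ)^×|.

Prime factorization: 6325 = 5^2 × 11 × 23.
φ(6325) = 6325 · (1 − 1/5) · (1 − 1/11) · (1 − 1/23)
       = 6325 · 880/1265 = 4400.

4400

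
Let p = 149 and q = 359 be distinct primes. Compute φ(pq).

φ(53491) = 53491 · (1 − 1/149) · (1 − 1/359)
       = 53491 · 52984/53491 = 52984.

52984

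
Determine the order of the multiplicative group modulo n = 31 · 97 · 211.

φ(31) = 31 − 1 = 30.
φ(97) = 97 − 1 = 96.
φ(211) = 211 − 1 = 210.
φ(634477) = 30 × 96 × 210 = 604800.

604800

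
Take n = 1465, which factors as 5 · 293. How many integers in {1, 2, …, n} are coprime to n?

φ(5) = 5 − 1 = 4.
φ(293) = 293 − 1 = 292.
Since φ is multiplicative, φ(1465) = 4 · 292 = 1168.

1168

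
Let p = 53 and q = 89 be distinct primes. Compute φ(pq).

4576

φ(n) = (p − 1)(q − 1) = (53−1)(89−1) = 52·88 = 4576.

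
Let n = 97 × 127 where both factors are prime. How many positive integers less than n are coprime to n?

12096

For distinct primes, φ(pq) = (p−1)(q−1) = 96 × 126 = 12096.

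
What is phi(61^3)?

223260

φ(226981) = 226981 · (1 − 1/61)
       = 226981 · 60/61 = 223260.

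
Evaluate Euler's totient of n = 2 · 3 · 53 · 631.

65520

φ(2) = 2 − 1 = 1.
φ(3) = 3 − 1 = 2.
φ(53) = 53 − 1 = 52.
φ(631) = 631 − 1 = 630.
Since φ is multiplicative, φ(200658) = 1 · 2 · 52 · 630 = 65520.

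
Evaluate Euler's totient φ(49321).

First factor: 49321 = 31 × 37 × 43.
φ(49321) = 49321 · (1 − 1/31) · (1 − 1/37) · (1 − 1/43)
       = 49321 · 45360/49321 = 45360.

45360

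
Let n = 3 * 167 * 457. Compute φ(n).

φ(3) = 3 − 1 = 2.
φ(167) = 167 − 1 = 166.
φ(457) = 457 − 1 = 456.
Since φ is multiplicative, φ(228957) = 2 · 166 · 456 = 151392.

151392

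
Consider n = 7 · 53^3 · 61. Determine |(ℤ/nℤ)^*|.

52584480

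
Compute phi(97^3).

903264

φ(912673) = 912673 · (1 − 1/97)
       = 912673 · 96/97 = 903264.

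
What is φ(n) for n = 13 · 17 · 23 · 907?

3826944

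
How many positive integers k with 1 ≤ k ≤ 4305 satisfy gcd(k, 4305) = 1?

First factor: 4305 = 3 * 5 * 7 * 41.
φ(4305) = 4305 · (1 − 1/3) · (1 − 1/5) · (1 − 1/7) · (1 − 1/41)
       = 4305 · 1920/4305 = 1920.

1920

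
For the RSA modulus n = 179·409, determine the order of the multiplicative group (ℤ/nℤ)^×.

φ(73211) = 73211 · (1 − 1/179) · (1 − 1/409)
       = 73211 · 72624/73211 = 72624.

72624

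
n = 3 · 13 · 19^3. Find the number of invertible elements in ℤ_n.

155952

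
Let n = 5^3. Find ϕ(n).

100

φ(125) = 125 · (1 − 1/5)
       = 125 · 4/5 = 100.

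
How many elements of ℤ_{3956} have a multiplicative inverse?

1848

Prime factorization: 3956 = 2**2 · 23 · 43.
φ(3956) = 3956 · (1 − 1/2) · (1 − 1/23) · (1 − 1/43)
       = 3956 · 924/1978 = 1848.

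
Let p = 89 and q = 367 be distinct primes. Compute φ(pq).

φ(89) = 89 − 1 = 88.
φ(367) = 367 − 1 = 366.
Since φ is multiplicative, φ(32663) = 88 · 366 = 32208.

32208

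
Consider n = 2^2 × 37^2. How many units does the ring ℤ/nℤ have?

2664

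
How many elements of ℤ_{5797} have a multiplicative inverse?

4800

5797 = 11 · 17 · 31.
φ(11) = 11 − 1 = 10.
φ(17) = 17 − 1 = 16.
φ(31) = 31 − 1 = 30.
Since φ is multiplicative, φ(5797) = 10 · 16 · 30 = 4800.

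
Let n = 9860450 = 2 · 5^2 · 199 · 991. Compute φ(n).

3920400

φ(9860450) = 9860450 · (1 − 1/2) · (1 − 1/5) · (1 − 1/199) · (1 − 1/991)
       = 9860450 · 784080/1972090 = 3920400.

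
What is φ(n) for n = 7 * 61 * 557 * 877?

175340160

φ(208584803) = 208584803 · (1 − 1/7) · (1 − 1/61) · (1 − 1/557) · (1 − 1/877)
       = 208584803 · 175340160/208584803 = 175340160.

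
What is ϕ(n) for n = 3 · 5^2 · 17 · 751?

480000

φ(957525) = 957525 · (1 − 1/3) · (1 − 1/5) · (1 − 1/17) · (1 − 1/751)
       = 957525 · 96000/191505 = 480000.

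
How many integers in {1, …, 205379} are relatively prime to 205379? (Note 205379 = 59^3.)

φ(59^3) = 59^2·(59−1) = 3481·58 = 201898.

201898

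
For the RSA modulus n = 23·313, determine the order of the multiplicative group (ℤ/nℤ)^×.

φ(7199) = 7199 · (1 − 1/23) · (1 − 1/313)
       = 7199 · 6864/7199 = 6864.

6864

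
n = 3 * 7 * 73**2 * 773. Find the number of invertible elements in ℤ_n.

48691584

φ(3) = 3 − 1 = 2.
φ(7) = 7 − 1 = 6.
φ(73^2) = 73^2 − 73^1 = 5329 − 73 = 5256.
φ(773) = 773 − 1 = 772.
φ(86505657) = 2 × 6 × 5256 × 772 = 48691584.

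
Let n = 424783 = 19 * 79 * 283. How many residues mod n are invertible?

395928

φ(19) = 19 − 1 = 18.
φ(79) = 79 − 1 = 78.
φ(283) = 283 − 1 = 282.
Since φ is multiplicative, φ(424783) = 18 · 78 · 282 = 395928.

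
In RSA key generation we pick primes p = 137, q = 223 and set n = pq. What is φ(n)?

For distinct primes, φ(pq) = (p−1)(q−1) = 136 × 222 = 30192.

30192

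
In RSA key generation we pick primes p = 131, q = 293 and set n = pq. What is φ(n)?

φ(pq) = (p−1)(q−1) = 130 · 292 = 37960.

37960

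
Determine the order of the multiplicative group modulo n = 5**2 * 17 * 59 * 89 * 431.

702310400

φ(5^2) = 5^2 − 5^1 = 25 − 5 = 20.
φ(17) = 17 − 1 = 16.
φ(59) = 59 − 1 = 58.
φ(89) = 89 − 1 = 88.
φ(431) = 431 − 1 = 430.
φ(961851925) = 20 × 16 × 58 × 88 × 430 = 702310400.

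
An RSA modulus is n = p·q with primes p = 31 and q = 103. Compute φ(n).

3060

φ(3193) = 3193 · (1 − 1/31) · (1 − 1/103)
       = 3193 · 3060/3193 = 3060.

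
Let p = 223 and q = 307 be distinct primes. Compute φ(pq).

67932

φ(pq) = (p−1)(q−1) = 222 · 306 = 67932.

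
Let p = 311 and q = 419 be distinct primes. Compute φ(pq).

129580

φ(130309) = 130309 · (1 − 1/311) · (1 − 1/419)
       = 130309 · 129580/130309 = 129580.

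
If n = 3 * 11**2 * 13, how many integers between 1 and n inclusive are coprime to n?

φ(4719) = 4719 · (1 − 1/3) · (1 − 1/11) · (1 − 1/13)
       = 4719 · 240/429 = 2640.

2640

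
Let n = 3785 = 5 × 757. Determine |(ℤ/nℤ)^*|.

φ(5) = 5 − 1 = 4.
φ(757) = 757 − 1 = 756.
Since φ is multiplicative, φ(3785) = 4 · 756 = 3024.

3024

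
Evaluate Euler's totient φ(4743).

2880

Prime factorization: 4743 = 3**2 · 17 · 31.
φ(4743) = 4743 · (1 − 1/3) · (1 − 1/17) · (1 − 1/31)
       = 4743 · 960/1581 = 2880.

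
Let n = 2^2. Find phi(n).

φ(2^2) = 2^1·(2−1) = 2·1 = 2.

2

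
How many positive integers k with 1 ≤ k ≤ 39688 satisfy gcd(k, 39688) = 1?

17600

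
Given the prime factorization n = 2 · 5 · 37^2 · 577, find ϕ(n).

3068928

φ(7899130) = 7899130 · (1 − 1/2) · (1 − 1/5) · (1 − 1/37) · (1 − 1/577)
       = 7899130 · 82944/213490 = 3068928.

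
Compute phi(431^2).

φ(185761) = 185761 · (1 − 1/431)
       = 185761 · 430/431 = 185330.

185330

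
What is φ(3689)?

2880

Prime factorization: 3689 = 7 * 17 * 31.
φ(3689) = 3689 · (1 − 1/7) · (1 − 1/17) · (1 − 1/31)
       = 3689 · 2880/3689 = 2880.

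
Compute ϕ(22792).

Prime factorization: 22792 = 2**3 · 7 · 11 · 37.
φ(2^3) = 2^3 − 2^2 = 8 − 4 = 4.
φ(7) = 7 − 1 = 6.
φ(11) = 11 − 1 = 10.
φ(37) = 37 − 1 = 36.
φ(22792) = 4 × 6 × 10 × 36 = 8640.

8640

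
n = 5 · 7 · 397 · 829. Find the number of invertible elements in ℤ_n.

7869312

φ(11518955) = 11518955 · (1 − 1/5) · (1 − 1/7) · (1 − 1/397) · (1 − 1/829)
       = 11518955 · 7869312/11518955 = 7869312.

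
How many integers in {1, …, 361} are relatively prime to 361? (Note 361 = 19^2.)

φ(19^2) = 19^2 − 19^1 = 361 − 19 = 342.

342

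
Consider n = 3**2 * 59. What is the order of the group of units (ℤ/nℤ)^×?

348

φ(531) = 531 · (1 − 1/3) · (1 − 1/59)
       = 531 · 116/177 = 348.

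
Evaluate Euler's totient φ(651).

Factor 651: 651 = 3 * 7 * 31.
φ(3) = 3 − 1 = 2.
φ(7) = 7 − 1 = 6.
φ(31) = 31 − 1 = 30.
φ(651) = 2 × 6 × 30 = 360.

360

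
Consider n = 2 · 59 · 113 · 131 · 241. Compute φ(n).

202675200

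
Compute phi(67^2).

4422

φ(4489) = 4489 · (1 − 1/67)
       = 4489 · 66/67 = 4422.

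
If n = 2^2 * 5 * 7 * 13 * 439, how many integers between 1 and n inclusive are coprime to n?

φ(2^2) = 2^1·(2−1) = 2·1 = 2.
φ(5) = 5 − 1 = 4.
φ(7) = 7 − 1 = 6.
φ(13) = 13 − 1 = 12.
φ(439) = 439 − 1 = 438.
φ(798980) = 2 × 4 × 6 × 12 × 438 = 252288.

252288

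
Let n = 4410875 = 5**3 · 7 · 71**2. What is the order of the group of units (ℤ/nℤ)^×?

2982000

φ(5^3) = 5^2·(5−1) = 25·4 = 100.
φ(7) = 7 − 1 = 6.
φ(71^2) = 71^2 − 71^1 = 5041 − 71 = 4970.
Since φ is multiplicative, φ(4410875) = 100 · 6 · 4970 = 2982000.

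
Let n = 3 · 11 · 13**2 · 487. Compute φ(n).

1516320

φ(2715999) = 2715999 · (1 − 1/3) · (1 − 1/11) · (1 − 1/13) · (1 − 1/487)
       = 2715999 · 116640/208923 = 1516320.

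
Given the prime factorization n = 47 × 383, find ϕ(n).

17572

φ(18001) = 18001 · (1 − 1/47) · (1 − 1/383)
       = 18001 · 17572/18001 = 17572.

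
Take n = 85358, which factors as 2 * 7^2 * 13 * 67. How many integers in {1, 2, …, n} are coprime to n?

φ(2) = 2 − 1 = 1.
φ(7^2) = 7^2 − 7^1 = 49 − 7 = 42.
φ(13) = 13 − 1 = 12.
φ(67) = 67 − 1 = 66.
Multiply: 1 · 42 · 12 · 66 = 33264.

33264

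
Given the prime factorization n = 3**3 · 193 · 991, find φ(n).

φ(5164101) = 5164101 · (1 − 1/3) · (1 − 1/193) · (1 − 1/991)
       = 5164101 · 380160/573789 = 3421440.

3421440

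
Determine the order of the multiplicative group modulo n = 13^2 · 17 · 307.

763776

φ(882011) = 882011 · (1 − 1/13) · (1 − 1/17) · (1 − 1/307)
       = 882011 · 58752/67847 = 763776.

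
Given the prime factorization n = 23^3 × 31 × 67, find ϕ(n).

23043240

φ(23^3) = 23^3 − 23^2 = 12167 − 529 = 11638.
φ(31) = 31 − 1 = 30.
φ(67) = 67 − 1 = 66.
Since φ is multiplicative, φ(25270859) = 11638 · 30 · 66 = 23043240.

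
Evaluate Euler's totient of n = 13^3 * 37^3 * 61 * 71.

419781398400

φ(13^3) = 13^3 − 13^2 = 2197 − 169 = 2028.
φ(37^3) = 37^2·(37−1) = 1369·36 = 49284.
φ(61) = 61 − 1 = 60.
φ(71) = 71 − 1 = 70.
Since φ is multiplicative, φ(481973780171) = 2028 · 49284 · 60 · 70 = 419781398400.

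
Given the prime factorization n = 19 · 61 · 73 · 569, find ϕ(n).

44167680

φ(19) = 19 − 1 = 18.
φ(61) = 61 − 1 = 60.
φ(73) = 73 − 1 = 72.
φ(569) = 569 − 1 = 568.
φ(48141383) = 18 × 60 × 72 × 568 = 44167680.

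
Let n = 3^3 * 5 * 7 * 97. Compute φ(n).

φ(91665) = 91665 · (1 − 1/3) · (1 − 1/5) · (1 − 1/7) · (1 − 1/97)
       = 91665 · 4608/10185 = 41472.

41472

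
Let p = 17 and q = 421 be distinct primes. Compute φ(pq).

For distinct primes, φ(pq) = (p−1)(q−1) = 16 × 420 = 6720.

6720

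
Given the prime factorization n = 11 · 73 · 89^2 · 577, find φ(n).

φ(11) = 11 − 1 = 10.
φ(73) = 73 − 1 = 72.
φ(89^2) = 89^2 − 89^1 = 7921 − 89 = 7832.
φ(577) = 577 − 1 = 576.
φ(3670044851) = 10 × 72 × 7832 × 576 = 3248087040.

3248087040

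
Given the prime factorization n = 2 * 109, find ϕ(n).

108

φ(218) = 218 · (1 − 1/2) · (1 − 1/109)
       = 218 · 108/218 = 108.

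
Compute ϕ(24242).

Prime factorization: 24242 = 2 · 17 · 23 · 31.
φ(2) = 2 − 1 = 1.
φ(17) = 17 − 1 = 16.
φ(23) = 23 − 1 = 22.
φ(31) = 31 − 1 = 30.
Multiply: 1 · 16 · 22 · 30 = 10560.

10560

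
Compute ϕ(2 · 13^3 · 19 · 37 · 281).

φ(2) = 2 − 1 = 1.
φ(13^3) = 13^3 − 13^2 = 2197 − 169 = 2028.
φ(19) = 19 − 1 = 18.
φ(37) = 37 − 1 = 36.
φ(281) = 281 − 1 = 280.
Since φ is multiplicative, φ(868003942) = 1 · 2028 · 18 · 36 · 280 = 367960320.

367960320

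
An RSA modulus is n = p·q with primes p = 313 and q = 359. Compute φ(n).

φ(n) = (p − 1)(q − 1) = (313−1)(359−1) = 312·358 = 111696.

111696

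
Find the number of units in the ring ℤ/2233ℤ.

Prime factorization: 2233 = 7 × 11 × 29.
φ(7) = 7 − 1 = 6.
φ(11) = 11 − 1 = 10.
φ(29) = 29 − 1 = 28.
Multiply: 6 · 10 · 28 = 1680.

1680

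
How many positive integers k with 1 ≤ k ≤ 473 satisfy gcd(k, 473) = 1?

420

Prime factorization: 473 = 11 · 43.
φ(473) = 473 · (1 − 1/11) · (1 − 1/43)
       = 473 · 420/473 = 420.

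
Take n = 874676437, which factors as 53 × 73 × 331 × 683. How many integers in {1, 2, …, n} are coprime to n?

842624640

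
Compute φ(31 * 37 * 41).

43200

φ(47027) = 47027 · (1 − 1/31) · (1 − 1/37) · (1 − 1/41)
       = 47027 · 43200/47027 = 43200.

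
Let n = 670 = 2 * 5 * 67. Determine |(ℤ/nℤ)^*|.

φ(670) = 670 · (1 − 1/2) · (1 − 1/5) · (1 − 1/67)
       = 670 · 264/670 = 264.

264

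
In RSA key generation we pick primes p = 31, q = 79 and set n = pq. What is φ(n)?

2340

φ(2449) = 2449 · (1 − 1/31) · (1 − 1/79)
       = 2449 · 2340/2449 = 2340.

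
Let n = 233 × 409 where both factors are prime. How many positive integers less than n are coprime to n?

94656

φ(95297) = 95297 · (1 − 1/233) · (1 − 1/409)
       = 95297 · 94656/95297 = 94656.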